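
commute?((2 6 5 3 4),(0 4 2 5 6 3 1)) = no:(2 6 5 3 4) * (0 4 2 5 6 3 1) = (0 4 5 1)(2 3),(0 4 2 5 6 3 1) * (2 6 5 3 4) = (0 2 3 1)(4 6)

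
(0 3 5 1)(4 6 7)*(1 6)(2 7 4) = (0 3 5 6 4 1)(2 7)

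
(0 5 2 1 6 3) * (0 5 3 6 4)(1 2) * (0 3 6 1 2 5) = (0 6 1 4 3)(2 5)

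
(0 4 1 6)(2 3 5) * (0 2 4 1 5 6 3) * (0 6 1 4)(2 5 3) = (0 4 3 1 2 6 5)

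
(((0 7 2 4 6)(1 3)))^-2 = (0 4 7 6 2)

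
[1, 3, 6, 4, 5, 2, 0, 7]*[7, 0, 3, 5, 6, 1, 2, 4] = [0, 5, 2, 6, 1, 3, 7, 4]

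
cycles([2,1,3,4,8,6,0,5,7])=(0 2 3 4 8 7 5 6)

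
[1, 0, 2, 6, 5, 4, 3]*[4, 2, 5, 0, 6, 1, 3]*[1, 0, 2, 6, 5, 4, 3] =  [2, 5, 4, 6, 0, 3, 1]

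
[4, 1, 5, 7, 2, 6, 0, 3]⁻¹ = [6, 1, 4, 7, 0, 2, 5, 3]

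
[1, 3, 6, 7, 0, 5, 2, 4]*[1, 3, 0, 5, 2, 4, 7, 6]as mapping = [0→3, 1→5, 2→7, 3→6, 4→1, 5→4, 6→0, 7→2]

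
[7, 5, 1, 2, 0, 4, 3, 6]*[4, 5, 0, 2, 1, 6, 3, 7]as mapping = [0→7, 1→6, 2→5, 3→0, 4→4, 5→1, 6→2, 7→3]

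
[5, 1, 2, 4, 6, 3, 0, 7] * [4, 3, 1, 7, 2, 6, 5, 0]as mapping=[0→6, 1→3, 2→1, 3→2, 4→5, 5→7, 6→4, 7→0]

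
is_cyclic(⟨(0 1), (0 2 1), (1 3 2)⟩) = no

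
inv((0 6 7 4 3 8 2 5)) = (0 5 2 8 3 4 7 6)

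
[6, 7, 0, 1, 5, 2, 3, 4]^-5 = [1, 5, 3, 4, 0, 6, 7, 2]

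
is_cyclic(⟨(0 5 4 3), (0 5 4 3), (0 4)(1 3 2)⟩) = no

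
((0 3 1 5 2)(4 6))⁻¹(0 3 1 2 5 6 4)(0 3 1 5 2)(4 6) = (0 2 4 6 3 1 5)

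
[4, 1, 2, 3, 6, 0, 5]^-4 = [0, 1, 2, 3, 4, 5, 6]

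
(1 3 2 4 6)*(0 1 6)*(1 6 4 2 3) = (0 6 4) 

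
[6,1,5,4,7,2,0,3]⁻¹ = [6,1,5,7,3,2,0,4]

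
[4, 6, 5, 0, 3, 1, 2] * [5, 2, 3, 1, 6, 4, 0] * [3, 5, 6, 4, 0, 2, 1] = [1, 3, 0, 2, 5, 6, 4]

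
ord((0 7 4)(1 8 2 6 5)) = 15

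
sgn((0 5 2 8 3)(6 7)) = -1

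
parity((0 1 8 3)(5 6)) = even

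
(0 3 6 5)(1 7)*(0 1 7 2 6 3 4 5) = (0 4 5 1 2 6)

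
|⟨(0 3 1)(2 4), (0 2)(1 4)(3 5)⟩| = 72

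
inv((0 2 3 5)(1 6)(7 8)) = (0 5 3 2)(1 6)(7 8)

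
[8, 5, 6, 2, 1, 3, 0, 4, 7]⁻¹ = [6, 4, 3, 5, 7, 1, 2, 8, 0]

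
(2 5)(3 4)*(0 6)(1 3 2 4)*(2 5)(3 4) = (0 6)(1 4 5 3)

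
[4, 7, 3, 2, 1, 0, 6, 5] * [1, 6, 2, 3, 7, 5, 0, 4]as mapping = [0→7, 1→4, 2→3, 3→2, 4→6, 5→1, 6→0, 7→5]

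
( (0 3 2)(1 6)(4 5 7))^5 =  (0 2 3)(1 6)(4 7 5)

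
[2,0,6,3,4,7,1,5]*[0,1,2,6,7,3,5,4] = [2,0,5,6,7,4,1,3]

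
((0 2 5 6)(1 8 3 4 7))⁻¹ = (0 6 5 2)(1 7 4 3 8)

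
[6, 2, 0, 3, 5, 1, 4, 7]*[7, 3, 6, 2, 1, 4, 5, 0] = [5, 6, 7, 2, 4, 3, 1, 0]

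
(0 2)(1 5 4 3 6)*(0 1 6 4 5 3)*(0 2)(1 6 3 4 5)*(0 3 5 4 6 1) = (0 3 4 2 1 6 5)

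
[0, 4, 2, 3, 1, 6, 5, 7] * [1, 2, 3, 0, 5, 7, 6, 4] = [1, 5, 3, 0, 2, 6, 7, 4]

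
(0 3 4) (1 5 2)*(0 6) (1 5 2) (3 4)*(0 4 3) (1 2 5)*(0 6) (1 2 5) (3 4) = (0 4) (3 6) 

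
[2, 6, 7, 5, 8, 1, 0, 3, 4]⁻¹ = [6, 5, 0, 7, 8, 3, 1, 2, 4]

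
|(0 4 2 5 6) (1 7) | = 10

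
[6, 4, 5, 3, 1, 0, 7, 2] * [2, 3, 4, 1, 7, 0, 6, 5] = [6, 7, 0, 1, 3, 2, 5, 4]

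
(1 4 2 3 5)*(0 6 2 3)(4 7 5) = (0 6 2)(1 7 5)(3 4)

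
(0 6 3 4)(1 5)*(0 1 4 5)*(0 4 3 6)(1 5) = (1 4 5 3)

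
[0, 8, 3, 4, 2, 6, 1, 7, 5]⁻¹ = [0, 6, 4, 2, 3, 8, 5, 7, 1]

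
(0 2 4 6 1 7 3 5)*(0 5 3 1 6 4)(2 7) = (0 7 1 2)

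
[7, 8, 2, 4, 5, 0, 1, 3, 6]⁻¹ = [5, 6, 2, 7, 3, 4, 8, 0, 1]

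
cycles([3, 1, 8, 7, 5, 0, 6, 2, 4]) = (0 3 7 2 8 4 5)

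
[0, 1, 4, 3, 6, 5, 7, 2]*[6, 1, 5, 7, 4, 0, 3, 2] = [6, 1, 4, 7, 3, 0, 2, 5]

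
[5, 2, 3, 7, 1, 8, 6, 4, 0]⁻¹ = [8, 4, 1, 2, 7, 0, 6, 3, 5]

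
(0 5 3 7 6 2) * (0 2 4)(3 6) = (0 5 6 4)(3 7)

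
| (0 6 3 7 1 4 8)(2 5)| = 14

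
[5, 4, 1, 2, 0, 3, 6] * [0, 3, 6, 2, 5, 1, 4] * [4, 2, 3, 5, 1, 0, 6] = [2, 0, 5, 6, 4, 3, 1]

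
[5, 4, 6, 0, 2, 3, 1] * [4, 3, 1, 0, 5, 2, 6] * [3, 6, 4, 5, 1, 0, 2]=[4, 0, 2, 1, 6, 3, 5]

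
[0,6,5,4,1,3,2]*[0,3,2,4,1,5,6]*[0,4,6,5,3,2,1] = [0,1,2,4,5,3,6]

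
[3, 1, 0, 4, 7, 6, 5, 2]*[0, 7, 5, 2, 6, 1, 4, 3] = [2, 7, 0, 6, 3, 4, 1, 5] 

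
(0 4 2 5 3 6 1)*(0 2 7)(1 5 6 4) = (0 1 2 6 5 3 4 7)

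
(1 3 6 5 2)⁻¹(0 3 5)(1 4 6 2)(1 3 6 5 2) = (0 6 2)(1 3 4 5)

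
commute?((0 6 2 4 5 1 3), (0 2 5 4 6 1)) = no:(0 6 2 4 5 1 3)*(0 2 5 4 6 1) = (0 1 3 2 6 5), (0 2 5 4 6 1)*(0 6 2 4 5 1 3) = (0 4 2 1 6 3)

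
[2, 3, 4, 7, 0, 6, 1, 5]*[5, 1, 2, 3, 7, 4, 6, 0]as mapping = [0→2, 1→3, 2→7, 3→0, 4→5, 5→6, 6→1, 7→4]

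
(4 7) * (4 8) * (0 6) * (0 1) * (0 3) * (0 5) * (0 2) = (0 6 1 3 5 2) (4 7 8) 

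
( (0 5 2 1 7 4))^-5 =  (0 5 2 1 7 4)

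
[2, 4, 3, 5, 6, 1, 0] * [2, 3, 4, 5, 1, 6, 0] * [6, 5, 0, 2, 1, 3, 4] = [1, 5, 3, 4, 6, 2, 0]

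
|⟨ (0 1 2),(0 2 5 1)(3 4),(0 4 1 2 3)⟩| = 360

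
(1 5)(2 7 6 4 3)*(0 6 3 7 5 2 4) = (0 6)(1 2 5)(3 4 7)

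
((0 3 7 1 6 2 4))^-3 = (0 6 3 2 7 4 1)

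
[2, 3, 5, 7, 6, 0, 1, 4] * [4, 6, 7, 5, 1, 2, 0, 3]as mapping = [0→7, 1→5, 2→2, 3→3, 4→0, 5→4, 6→6, 7→1]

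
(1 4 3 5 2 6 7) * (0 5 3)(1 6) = (0 5 2 1 4)(6 7)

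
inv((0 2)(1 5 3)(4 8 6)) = (0 2)(1 3 5)(4 6 8)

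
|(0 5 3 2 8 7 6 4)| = 8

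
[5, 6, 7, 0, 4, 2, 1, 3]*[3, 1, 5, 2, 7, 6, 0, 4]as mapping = [0→6, 1→0, 2→4, 3→3, 4→7, 5→5, 6→1, 7→2]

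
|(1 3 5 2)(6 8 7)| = 12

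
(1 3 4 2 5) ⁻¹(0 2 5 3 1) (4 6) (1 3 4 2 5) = (0 5 1 4 3) (2 6) 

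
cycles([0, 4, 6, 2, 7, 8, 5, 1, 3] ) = (1 4 7)(2 6 5 8 3)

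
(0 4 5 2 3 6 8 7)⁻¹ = (0 7 8 6 3 2 5 4)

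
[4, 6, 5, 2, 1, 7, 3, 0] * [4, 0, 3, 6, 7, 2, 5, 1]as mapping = [0→7, 1→5, 2→2, 3→3, 4→0, 5→1, 6→6, 7→4]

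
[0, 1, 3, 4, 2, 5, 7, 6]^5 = [0, 1, 4, 2, 3, 5, 7, 6]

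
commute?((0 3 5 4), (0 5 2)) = no:(0 3 5 4)*(0 5 2) = (0 3 2)(4 5), (0 5 2)*(0 3 5 4) = (0 4)(2 3 5)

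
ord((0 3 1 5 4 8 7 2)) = 8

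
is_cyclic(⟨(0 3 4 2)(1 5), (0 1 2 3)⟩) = no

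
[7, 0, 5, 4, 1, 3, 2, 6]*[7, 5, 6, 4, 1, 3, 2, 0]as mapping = [0→0, 1→7, 2→3, 3→1, 4→5, 5→4, 6→6, 7→2]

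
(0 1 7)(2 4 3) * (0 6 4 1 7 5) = (0 7 6 4 3 2 1 5)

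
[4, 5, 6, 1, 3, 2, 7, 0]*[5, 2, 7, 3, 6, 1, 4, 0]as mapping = [0→6, 1→1, 2→4, 3→2, 4→3, 5→7, 6→0, 7→5]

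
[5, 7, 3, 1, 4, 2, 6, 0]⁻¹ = [7, 3, 5, 2, 4, 0, 6, 1]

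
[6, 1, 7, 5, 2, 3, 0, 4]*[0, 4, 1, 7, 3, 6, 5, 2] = [5, 4, 2, 6, 1, 7, 0, 3]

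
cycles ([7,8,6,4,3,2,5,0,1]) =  (0 7)(1 8)(2 6 5)(3 4)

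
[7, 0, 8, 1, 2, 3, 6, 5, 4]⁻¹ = [1, 3, 4, 5, 8, 7, 6, 0, 2]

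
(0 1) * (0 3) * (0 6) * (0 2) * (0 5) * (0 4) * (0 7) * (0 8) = (0 1 3 6 2 5 4 7 8)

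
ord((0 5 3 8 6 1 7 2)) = 8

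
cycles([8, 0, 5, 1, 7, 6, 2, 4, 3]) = (0 8 3 1)(2 5 6)(4 7)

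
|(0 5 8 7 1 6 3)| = 7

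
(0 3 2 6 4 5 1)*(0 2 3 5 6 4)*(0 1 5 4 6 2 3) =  (0 4 2 6 1 3)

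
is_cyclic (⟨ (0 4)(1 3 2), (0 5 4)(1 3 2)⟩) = no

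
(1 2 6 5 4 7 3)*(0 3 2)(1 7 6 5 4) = (0 3 7 2 5 1)(4 6)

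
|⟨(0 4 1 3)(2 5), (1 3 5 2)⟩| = 720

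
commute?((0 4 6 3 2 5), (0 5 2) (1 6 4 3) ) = no:(0 4 6 3 2 5)*(0 5 2) (1 6 4 3) = (0 3) (1 6), (0 5 2) (1 6 4 3)*(0 4 6 3 2 5) = (1 3) (2 4) 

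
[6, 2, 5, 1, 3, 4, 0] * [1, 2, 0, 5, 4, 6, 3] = [3, 0, 6, 2, 5, 4, 1]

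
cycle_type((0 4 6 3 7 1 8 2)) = 8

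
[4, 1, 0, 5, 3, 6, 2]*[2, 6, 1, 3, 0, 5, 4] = [0, 6, 2, 5, 3, 4, 1] 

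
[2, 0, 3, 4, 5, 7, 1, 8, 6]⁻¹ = [1, 6, 0, 2, 3, 4, 8, 5, 7]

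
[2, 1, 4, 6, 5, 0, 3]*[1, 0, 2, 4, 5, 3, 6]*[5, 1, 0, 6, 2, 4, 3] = [0, 5, 4, 3, 6, 1, 2]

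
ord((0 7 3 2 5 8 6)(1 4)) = 14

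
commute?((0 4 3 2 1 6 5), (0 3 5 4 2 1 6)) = no:(0 4 3 2 1 6 5) * (0 3 5 4 2 1 6) = (0 2 6 4 5 3 1), (0 3 5 4 2 1 6) * (0 4 3 2 1 6 5) = (0 2 6 4 1 5 3)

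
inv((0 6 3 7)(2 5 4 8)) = (0 7 3 6)(2 8 4 5)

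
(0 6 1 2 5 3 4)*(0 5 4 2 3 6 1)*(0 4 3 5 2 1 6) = (0 6 4 2 3 1 5) 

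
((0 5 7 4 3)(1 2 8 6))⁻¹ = (0 3 4 7 5)(1 6 8 2)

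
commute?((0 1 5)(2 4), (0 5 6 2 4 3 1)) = no:(0 1 5)(2 4)*(0 5 6 2 4 3 1) = (1 6 2 3), (0 5 6 2 4 3 1)*(0 1 5)(2 4) = (3 5 6 4)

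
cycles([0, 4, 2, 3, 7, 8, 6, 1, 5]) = (1 4 7)(5 8)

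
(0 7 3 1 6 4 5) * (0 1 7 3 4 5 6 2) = (0 3 7 4 6 5 1 2)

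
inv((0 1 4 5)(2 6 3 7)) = (0 5 4 1)(2 7 3 6)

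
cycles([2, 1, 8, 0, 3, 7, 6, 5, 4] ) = (0 2 8 4 3)(5 7)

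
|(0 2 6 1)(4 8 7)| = 12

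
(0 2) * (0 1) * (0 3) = (0 2 1 3)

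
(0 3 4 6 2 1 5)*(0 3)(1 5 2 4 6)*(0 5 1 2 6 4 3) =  (0 5)(1 6 3 4 2)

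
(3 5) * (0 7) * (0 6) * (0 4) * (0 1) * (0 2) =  (0 7 6 4 1 2)(3 5)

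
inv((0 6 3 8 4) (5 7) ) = (0 4 8 3 6) (5 7) 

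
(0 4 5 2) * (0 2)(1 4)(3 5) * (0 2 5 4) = (0 1)(2 5)(3 4)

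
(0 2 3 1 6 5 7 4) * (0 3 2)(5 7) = (1 6 7 4 3)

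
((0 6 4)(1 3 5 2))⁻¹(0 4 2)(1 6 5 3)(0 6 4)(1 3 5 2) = (0 1 6)(2 5 3 4)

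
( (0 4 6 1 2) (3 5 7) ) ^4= (0 2 1 6 4) (3 5 7) 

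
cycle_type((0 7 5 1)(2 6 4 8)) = 4^2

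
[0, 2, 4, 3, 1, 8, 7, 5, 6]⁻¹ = [0, 4, 1, 3, 2, 7, 8, 6, 5]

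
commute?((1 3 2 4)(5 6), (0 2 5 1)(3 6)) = no:(1 3 2 4)(5 6)*(0 2 5 1)(3 6) = (0 2 4)(1 6)(3 5), (0 2 5 1)(3 6)*(1 3 2 4)(5 6) = (0 4 1)(2 6)(3 5)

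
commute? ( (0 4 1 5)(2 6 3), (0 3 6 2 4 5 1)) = no: (0 4 1 5)(2 6 3)*(0 3 6 2 4 5 1) = (0 5 3 4), (0 3 6 2 4 5 1)*(0 4 1 5)(2 6 3) = (0 2 1 4)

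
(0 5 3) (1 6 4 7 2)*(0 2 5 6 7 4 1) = (0 6 1 7 5 3 2) 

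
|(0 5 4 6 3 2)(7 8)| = 6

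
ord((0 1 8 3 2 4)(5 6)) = 6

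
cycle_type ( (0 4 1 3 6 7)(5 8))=2.6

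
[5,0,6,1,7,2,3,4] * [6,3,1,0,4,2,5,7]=[2,6,5,3,7,1,0,4]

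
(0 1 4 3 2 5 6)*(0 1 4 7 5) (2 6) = (0 4 3 6 1 7 5 2) 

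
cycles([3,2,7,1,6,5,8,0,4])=(0 3 1 2 7)(4 6 8)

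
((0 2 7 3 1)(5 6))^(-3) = (0 7 1 2 3)(5 6)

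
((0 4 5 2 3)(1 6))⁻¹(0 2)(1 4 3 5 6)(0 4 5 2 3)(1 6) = (0 2 1 6 5)(3 4)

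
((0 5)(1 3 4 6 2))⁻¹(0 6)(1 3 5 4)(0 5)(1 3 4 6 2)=(0 6 3 4)(2 5)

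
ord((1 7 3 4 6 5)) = 6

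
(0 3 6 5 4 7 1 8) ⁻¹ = (0 8 1 7 4 5 6 3) 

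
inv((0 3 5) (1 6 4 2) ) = (0 5 3) (1 2 4 6) 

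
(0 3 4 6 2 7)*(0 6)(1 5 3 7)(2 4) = (0 7 6 4)(1 5 3 2)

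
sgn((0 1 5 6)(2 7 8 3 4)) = -1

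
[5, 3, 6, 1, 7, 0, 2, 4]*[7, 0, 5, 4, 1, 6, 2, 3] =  [6, 4, 2, 0, 3, 7, 5, 1]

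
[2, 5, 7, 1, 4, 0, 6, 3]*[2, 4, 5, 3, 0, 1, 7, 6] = [5, 1, 6, 4, 0, 2, 7, 3]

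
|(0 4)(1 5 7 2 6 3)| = 6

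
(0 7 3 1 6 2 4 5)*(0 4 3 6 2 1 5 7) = (1 2 3 5 4 7 6)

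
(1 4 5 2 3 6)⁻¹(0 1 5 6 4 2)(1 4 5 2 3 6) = (0 4 2 1 5 3)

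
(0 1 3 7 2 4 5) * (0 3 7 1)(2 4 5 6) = (1 7 4 6 2 5 3)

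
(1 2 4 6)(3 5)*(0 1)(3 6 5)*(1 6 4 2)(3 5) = (0 6)(3 5 4)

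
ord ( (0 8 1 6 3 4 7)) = 7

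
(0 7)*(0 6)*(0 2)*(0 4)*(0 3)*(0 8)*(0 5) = (0 7 6 2 4 3 8 5)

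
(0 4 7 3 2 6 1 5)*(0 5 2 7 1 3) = (0 4 1 2 6 3 7)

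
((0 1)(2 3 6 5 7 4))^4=(2 7 6)(3 4 5)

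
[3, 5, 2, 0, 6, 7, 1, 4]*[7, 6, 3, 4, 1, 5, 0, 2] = [4, 5, 3, 7, 0, 2, 6, 1]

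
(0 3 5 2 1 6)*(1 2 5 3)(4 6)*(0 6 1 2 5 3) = (0 2 5 3)(1 4)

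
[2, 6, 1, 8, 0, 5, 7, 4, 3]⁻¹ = [4, 2, 0, 8, 7, 5, 1, 6, 3]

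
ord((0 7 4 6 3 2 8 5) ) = 8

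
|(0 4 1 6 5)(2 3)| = 10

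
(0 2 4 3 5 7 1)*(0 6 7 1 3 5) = (0 2 4 5 1 6 7 3) 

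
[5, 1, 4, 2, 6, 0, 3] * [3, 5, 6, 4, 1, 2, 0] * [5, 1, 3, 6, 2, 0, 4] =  [3, 0, 1, 4, 5, 6, 2]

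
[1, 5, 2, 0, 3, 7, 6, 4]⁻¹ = [3, 0, 2, 4, 7, 1, 6, 5]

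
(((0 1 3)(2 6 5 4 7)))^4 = (0 1 3)(2 7 4 5 6)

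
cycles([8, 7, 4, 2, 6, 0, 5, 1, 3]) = (0 8 3 2 4 6 5)(1 7)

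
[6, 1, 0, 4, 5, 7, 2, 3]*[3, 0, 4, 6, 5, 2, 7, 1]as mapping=[0→7, 1→0, 2→3, 3→5, 4→2, 5→1, 6→4, 7→6]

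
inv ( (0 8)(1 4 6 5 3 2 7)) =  (0 8)(1 7 2 3 5 6 4)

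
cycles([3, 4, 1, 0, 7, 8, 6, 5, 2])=(0 3)(1 4 7 5 8 2)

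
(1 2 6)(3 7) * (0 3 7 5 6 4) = (0 3 5 6 1 2 4)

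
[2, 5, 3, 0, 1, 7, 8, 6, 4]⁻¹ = [3, 4, 0, 2, 8, 1, 7, 5, 6]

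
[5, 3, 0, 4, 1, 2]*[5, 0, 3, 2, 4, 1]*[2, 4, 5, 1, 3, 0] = [4, 5, 0, 3, 2, 1]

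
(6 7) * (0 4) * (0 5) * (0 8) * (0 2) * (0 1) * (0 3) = (0 4 5 8 2 1 3)(6 7)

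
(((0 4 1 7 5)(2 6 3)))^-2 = (0 7 4 5 1)(2 6 3)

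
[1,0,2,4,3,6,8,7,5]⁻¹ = [1,0,2,4,3,8,5,7,6]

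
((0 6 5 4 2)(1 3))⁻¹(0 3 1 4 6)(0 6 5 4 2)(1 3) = (1 3 2 5 6)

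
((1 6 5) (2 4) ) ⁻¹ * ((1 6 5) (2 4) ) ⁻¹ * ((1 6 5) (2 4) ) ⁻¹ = (2 4) 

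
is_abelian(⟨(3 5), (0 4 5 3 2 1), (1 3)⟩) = no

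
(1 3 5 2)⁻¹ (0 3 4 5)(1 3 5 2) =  (0 5 4 2)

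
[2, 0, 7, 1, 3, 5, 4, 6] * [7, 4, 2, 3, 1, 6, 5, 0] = [2, 7, 0, 4, 3, 6, 1, 5]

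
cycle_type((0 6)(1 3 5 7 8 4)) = 2.6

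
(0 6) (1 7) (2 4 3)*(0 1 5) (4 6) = (0 4 3 2 6 1 7 5) 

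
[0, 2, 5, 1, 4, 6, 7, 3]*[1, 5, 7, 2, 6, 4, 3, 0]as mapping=[0→1, 1→7, 2→4, 3→5, 4→6, 5→3, 6→0, 7→2]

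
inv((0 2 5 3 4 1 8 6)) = (0 6 8 1 4 3 5 2)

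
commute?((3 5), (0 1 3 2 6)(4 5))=no:(3 5)*(0 1 3 2 6)(4 5)=(0 1 3 4 5 2 6), (0 1 3 2 6)(4 5)*(3 5)=(0 1 5 4 3 2 6)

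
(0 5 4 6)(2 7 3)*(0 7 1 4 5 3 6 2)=(0 3)(1 4 2)(6 7)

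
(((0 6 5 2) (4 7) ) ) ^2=(0 5) (2 6) 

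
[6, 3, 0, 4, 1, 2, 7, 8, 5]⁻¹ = [2, 4, 5, 1, 3, 8, 0, 6, 7]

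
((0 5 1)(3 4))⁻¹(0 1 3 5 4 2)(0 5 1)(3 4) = (0 4 1 3 2 5)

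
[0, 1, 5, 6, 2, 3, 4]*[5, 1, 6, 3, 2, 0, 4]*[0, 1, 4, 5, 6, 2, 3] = [2, 1, 0, 6, 3, 5, 4]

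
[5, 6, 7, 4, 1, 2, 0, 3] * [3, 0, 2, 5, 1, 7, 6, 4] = [7, 6, 4, 1, 0, 2, 3, 5]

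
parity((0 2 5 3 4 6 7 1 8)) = even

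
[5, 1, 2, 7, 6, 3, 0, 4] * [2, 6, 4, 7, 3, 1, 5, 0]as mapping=[0→1, 1→6, 2→4, 3→0, 4→5, 5→7, 6→2, 7→3]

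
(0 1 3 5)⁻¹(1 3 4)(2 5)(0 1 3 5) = (0 2)(3 5 4)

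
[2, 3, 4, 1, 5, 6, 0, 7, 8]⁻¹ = [6, 3, 0, 1, 2, 4, 5, 7, 8]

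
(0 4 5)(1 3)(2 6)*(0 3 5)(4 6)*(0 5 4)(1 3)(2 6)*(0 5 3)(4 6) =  (0 2 5 1 6 4 3)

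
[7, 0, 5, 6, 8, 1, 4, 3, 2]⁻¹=[1, 5, 8, 7, 6, 2, 3, 0, 4]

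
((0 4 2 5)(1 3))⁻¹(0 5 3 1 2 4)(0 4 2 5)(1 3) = (0 1 3 5 2 4)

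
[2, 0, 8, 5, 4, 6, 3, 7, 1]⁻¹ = [1, 8, 0, 6, 4, 3, 5, 7, 2]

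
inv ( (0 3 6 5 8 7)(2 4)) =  (0 7 8 5 6 3)(2 4)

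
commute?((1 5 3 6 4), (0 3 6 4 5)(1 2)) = no:(1 5 3 6 4)*(0 3 6 4 5)(1 2) = (0 3 4 2 1)(5 6), (0 3 6 4 5)(1 2)*(1 5 3 6 4) = (0 6 1 2 5)(3 4)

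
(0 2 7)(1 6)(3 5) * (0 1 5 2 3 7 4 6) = (0 3 2 4 6 5 7 1)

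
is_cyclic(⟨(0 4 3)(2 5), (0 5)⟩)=no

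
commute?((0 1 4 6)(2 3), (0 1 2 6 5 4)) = no:(0 1 4 6)(2 3) * (0 1 2 6 5 4) = (0 2 3 6 1)(4 5), (0 1 2 6 5 4) * (0 1 4 6)(2 3) = (0 4 1 3 2)(5 6)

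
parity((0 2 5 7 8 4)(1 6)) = even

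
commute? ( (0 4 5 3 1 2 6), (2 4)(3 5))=no: (0 4 5 3 1 2 6) * (2 4)(3 5)=(0 2 6)(1 4 3), (2 4)(3 5) * (0 4 5 3 1 2 6)=(0 4 6)(1 2 5)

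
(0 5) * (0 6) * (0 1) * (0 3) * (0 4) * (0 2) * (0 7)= (0 5 6 1 3 4 2 7)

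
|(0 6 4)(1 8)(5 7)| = 6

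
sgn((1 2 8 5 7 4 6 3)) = -1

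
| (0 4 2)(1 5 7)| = 3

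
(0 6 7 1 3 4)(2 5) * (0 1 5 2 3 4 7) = (0 6)(1 4)(3 7 5)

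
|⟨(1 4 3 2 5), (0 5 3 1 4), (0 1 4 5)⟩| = 720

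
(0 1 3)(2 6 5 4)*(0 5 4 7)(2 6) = (0 1 3 5 7)(4 6)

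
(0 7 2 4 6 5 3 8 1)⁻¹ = (0 1 8 3 5 6 4 2 7)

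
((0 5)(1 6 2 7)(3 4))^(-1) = (0 5)(1 7 2 6)(3 4)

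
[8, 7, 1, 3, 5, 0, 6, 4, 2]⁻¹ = [5, 2, 8, 3, 7, 4, 6, 1, 0]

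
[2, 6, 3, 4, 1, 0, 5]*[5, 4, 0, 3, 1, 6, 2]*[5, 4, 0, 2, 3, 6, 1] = [5, 0, 2, 4, 3, 6, 1]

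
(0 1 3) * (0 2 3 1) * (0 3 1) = (0 3 2 1)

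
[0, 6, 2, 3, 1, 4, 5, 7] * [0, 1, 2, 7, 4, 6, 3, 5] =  [0, 3, 2, 7, 1, 4, 6, 5]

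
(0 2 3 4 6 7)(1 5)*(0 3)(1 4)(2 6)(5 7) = (0 6 5 4 2)(1 7 3)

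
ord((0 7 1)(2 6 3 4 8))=15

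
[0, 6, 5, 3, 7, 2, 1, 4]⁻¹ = [0, 6, 5, 3, 7, 2, 1, 4]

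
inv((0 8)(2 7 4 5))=(0 8)(2 5 4 7)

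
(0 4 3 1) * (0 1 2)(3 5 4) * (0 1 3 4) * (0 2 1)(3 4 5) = (0 5 2)(1 4 3)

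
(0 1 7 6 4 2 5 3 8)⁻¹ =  (0 8 3 5 2 4 6 7 1)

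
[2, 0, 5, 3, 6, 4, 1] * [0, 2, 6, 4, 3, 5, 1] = [6, 0, 5, 4, 1, 3, 2]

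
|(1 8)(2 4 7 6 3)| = 10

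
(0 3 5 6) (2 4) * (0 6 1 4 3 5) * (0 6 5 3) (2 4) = (0 3 6 5 1 2) 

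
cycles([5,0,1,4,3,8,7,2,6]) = (0 5 8 6 7 2 1)(3 4)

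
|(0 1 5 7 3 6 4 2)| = 8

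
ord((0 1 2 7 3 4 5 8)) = 8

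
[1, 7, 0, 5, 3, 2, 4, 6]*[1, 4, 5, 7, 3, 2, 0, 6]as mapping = [0→4, 1→6, 2→1, 3→2, 4→7, 5→5, 6→3, 7→0]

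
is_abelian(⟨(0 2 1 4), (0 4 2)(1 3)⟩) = no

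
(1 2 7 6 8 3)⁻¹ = (1 3 8 6 7 2)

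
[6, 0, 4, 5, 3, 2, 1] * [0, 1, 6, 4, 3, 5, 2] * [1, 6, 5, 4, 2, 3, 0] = [5, 1, 4, 3, 2, 0, 6]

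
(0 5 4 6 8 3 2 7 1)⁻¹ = (0 1 7 2 3 8 6 4 5)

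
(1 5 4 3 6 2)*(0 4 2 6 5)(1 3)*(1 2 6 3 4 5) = (0 5 6 3 1)(2 4)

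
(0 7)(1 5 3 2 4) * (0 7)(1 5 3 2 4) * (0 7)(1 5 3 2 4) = (0 7)(1 2 5 4 3)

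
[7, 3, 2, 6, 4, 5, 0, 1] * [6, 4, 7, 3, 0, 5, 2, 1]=[1, 3, 7, 2, 0, 5, 6, 4]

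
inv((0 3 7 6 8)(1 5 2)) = (0 8 6 7 3)(1 2 5)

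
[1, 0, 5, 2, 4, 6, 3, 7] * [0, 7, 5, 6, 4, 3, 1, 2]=[7, 0, 3, 5, 4, 1, 6, 2]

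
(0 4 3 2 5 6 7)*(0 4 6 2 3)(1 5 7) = (0 6 1 5 2 7 4)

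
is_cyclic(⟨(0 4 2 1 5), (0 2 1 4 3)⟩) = no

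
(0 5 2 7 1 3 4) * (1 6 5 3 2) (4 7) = (0 3 7 6 5 1 2 4) 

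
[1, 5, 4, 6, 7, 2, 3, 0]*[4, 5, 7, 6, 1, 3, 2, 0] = [5, 3, 1, 2, 0, 7, 6, 4]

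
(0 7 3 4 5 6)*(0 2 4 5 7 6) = (0 6 2 4 7 3 5)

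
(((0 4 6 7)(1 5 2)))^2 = (0 6)(1 2 5)(4 7)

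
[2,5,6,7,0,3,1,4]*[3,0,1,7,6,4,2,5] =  [1,4,2,5,3,7,0,6]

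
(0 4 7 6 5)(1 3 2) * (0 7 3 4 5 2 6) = (0 5 7)(1 4 3 6 2)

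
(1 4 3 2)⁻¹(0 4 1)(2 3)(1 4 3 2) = (0 3 4)(1 2)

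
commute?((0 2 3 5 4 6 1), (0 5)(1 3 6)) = no:(0 2 3 5 4 6 1)*(0 5)(1 3 6) = (0 2 6 3)(1 5 4), (0 5)(1 3 6)*(0 2 3 5 4 6 1) = (0 4 6)(1 5 2 3)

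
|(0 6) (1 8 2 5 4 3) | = 6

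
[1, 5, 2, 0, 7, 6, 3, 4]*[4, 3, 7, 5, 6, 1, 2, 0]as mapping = [0→3, 1→1, 2→7, 3→4, 4→0, 5→2, 6→5, 7→6]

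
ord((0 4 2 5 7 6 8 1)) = 8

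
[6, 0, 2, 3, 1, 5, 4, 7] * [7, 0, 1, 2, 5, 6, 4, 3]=[4, 7, 1, 2, 0, 6, 5, 3]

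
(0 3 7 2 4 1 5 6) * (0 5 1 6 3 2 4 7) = (0 2 7 4 6 5 3)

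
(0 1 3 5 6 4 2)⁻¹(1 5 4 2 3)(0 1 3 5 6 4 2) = (0 5 3 6 2)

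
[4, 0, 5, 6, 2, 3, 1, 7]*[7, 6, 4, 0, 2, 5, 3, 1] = [2, 7, 5, 3, 4, 0, 6, 1]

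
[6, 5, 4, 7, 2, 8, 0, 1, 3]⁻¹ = [6, 7, 4, 8, 2, 1, 0, 3, 5]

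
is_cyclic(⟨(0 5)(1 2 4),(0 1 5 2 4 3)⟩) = no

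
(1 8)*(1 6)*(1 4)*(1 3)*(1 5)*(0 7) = (0 7) (1 8 6 4 3 5) 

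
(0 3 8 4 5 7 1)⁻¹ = (0 1 7 5 4 8 3)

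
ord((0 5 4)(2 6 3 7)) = 12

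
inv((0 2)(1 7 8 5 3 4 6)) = (0 2)(1 6 4 3 5 8 7)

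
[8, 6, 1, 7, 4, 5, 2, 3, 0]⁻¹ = [8, 2, 6, 7, 4, 5, 1, 3, 0]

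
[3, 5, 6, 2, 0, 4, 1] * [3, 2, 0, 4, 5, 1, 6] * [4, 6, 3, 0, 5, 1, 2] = [5, 6, 2, 4, 0, 1, 3]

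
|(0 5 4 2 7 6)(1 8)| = 6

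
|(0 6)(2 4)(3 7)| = 2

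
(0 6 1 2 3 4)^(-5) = (0 6 1 2 3 4)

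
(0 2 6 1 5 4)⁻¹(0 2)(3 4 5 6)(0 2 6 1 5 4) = (0 4 1 3)(2 6)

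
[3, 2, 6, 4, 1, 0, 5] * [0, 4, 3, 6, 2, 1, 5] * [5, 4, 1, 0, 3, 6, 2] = [2, 0, 6, 1, 3, 5, 4]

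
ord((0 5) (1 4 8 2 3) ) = 10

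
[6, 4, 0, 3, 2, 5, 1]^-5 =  [0, 1, 2, 3, 4, 5, 6]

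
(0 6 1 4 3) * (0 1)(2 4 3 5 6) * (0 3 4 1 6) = (0 2 1 4 5)(3 6)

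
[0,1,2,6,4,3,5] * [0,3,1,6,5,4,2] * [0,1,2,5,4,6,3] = [0,5,1,2,6,3,4]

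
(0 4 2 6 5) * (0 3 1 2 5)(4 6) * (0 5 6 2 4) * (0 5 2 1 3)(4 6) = (0 1 6 2 5)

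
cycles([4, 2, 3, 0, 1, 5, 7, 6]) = (0 4 1 2 3)(6 7)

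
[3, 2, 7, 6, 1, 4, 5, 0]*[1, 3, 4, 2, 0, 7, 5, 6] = [2, 4, 6, 5, 3, 0, 7, 1]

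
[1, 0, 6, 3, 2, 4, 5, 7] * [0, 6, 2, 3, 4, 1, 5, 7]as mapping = [0→6, 1→0, 2→5, 3→3, 4→2, 5→4, 6→1, 7→7]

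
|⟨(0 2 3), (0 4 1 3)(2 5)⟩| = 360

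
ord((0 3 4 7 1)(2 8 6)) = 15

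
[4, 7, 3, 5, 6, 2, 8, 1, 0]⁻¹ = [8, 7, 5, 2, 0, 3, 4, 1, 6]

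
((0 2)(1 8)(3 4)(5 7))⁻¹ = (0 2)(1 8)(3 4)(5 7)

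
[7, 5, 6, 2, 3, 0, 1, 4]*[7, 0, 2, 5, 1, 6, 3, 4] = [4, 6, 3, 2, 5, 7, 0, 1]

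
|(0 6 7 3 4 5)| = 6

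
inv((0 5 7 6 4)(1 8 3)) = (0 4 6 7 5)(1 3 8)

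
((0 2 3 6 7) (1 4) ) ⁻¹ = (0 7 6 3 2) (1 4) 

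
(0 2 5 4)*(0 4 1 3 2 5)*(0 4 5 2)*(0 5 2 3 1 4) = (0 3 5 4 2) 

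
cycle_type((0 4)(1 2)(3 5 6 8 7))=2^2.5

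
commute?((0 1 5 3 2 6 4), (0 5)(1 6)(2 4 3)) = no:(0 1 5 3 2 6 4) * (0 5)(1 6)(2 4 3) = (0 6 3 4 5 2 1), (0 5)(1 6)(2 4 3) * (0 1 5 3 2 6 4) = (0 3 6 5 1 4 2)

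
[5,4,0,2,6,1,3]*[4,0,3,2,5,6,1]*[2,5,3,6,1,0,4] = [4,0,1,6,5,2,3]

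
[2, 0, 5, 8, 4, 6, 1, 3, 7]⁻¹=[1, 6, 0, 7, 4, 2, 5, 8, 3]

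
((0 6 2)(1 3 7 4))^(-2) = (0 6 2)(1 7)(3 4)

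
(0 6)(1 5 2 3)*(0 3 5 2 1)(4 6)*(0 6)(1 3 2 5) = (0 4)(1 5 3 6 2)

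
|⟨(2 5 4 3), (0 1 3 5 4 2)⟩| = 120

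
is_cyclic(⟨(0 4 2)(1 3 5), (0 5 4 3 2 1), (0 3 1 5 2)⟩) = no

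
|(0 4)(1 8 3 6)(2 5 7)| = 12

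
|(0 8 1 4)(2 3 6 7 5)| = 20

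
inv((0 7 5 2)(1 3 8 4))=(0 2 5 7)(1 4 8 3)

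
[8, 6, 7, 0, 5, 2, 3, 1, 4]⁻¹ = [3, 7, 5, 6, 8, 4, 1, 2, 0]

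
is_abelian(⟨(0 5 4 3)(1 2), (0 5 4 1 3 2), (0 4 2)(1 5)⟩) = no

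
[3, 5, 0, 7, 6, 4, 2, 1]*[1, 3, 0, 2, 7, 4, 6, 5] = [2, 4, 1, 5, 6, 7, 0, 3]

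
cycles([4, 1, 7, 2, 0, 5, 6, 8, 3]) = (0 4)(2 7 8 3)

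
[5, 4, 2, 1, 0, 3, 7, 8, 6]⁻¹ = [4, 3, 2, 5, 1, 0, 8, 6, 7]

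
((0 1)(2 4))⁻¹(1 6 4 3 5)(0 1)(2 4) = (0 6 2 3 5)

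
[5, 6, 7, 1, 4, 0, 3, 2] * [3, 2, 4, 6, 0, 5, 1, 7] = [5, 1, 7, 2, 0, 3, 6, 4]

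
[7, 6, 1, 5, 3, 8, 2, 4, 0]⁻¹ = [8, 2, 6, 4, 7, 3, 1, 0, 5]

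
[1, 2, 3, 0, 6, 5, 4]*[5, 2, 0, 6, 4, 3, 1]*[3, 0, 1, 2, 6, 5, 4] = [1, 3, 4, 5, 0, 2, 6]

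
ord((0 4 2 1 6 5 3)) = 7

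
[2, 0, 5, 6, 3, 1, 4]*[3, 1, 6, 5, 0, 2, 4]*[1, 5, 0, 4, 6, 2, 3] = [3, 4, 0, 6, 2, 5, 1]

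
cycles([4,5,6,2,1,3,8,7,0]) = (0 4 1 5 3 2 6 8)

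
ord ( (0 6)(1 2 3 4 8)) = 10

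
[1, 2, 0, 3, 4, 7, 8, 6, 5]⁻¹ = [2, 0, 1, 3, 4, 8, 7, 5, 6]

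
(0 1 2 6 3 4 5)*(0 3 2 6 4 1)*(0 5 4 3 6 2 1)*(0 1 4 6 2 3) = (0 5 2)(1 3)(4 6)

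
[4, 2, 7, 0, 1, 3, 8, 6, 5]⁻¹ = [3, 4, 1, 5, 0, 8, 7, 2, 6]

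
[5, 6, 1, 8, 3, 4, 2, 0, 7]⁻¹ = [7, 2, 6, 4, 5, 0, 1, 8, 3]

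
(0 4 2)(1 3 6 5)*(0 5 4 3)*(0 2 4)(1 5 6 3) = (0 1 2 6)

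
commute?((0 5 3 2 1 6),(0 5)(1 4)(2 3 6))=no:(0 5 3 2 1 6) * (0 5)(1 4)(2 3 6)=(1 2 4)(5 6),(0 5)(1 4)(2 3 6) * (0 5 3 2 1 6)=(0 3)(1 4 6)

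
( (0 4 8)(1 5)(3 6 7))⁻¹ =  (0 8 4)(1 5)(3 7 6)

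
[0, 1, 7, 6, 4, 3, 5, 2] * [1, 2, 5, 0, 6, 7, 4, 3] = [1, 2, 3, 4, 6, 0, 7, 5]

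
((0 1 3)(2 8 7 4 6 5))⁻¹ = (0 3 1)(2 5 6 4 7 8)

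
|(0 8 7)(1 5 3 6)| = 12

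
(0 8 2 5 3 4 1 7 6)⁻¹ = (0 6 7 1 4 3 5 2 8)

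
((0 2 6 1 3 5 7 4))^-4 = (0 3)(1 4)(2 5)(6 7)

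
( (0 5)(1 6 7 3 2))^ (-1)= (0 5)(1 2 3 7 6)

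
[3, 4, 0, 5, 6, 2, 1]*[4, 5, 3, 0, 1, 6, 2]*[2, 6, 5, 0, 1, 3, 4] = [2, 6, 1, 4, 5, 0, 3]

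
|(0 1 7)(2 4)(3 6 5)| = 6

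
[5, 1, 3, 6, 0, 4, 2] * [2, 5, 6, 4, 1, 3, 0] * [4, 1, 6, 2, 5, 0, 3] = [2, 0, 5, 4, 6, 1, 3]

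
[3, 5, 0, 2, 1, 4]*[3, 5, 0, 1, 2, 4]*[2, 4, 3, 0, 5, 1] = [4, 5, 0, 2, 1, 3]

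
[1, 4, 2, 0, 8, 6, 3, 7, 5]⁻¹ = [3, 0, 2, 6, 1, 8, 5, 7, 4]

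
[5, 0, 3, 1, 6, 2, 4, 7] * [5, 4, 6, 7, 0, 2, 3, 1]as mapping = [0→2, 1→5, 2→7, 3→4, 4→3, 5→6, 6→0, 7→1]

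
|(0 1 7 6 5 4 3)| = 7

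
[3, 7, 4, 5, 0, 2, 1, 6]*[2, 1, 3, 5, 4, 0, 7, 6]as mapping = [0→5, 1→6, 2→4, 3→0, 4→2, 5→3, 6→1, 7→7]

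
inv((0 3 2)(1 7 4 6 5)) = (0 2 3)(1 5 6 4 7)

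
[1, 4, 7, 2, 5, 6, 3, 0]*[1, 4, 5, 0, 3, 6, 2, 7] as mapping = [0→4, 1→3, 2→7, 3→5, 4→6, 5→2, 6→0, 7→1] 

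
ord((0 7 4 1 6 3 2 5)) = 8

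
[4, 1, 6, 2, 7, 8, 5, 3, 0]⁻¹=[8, 1, 3, 7, 0, 6, 2, 4, 5]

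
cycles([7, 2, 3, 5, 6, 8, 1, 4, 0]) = (0 7 4 6 1 2 3 5 8)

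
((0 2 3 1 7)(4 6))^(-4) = (0 2 3 1 7)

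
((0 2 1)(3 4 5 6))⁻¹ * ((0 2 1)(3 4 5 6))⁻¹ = (0 2 1)(3 5)(4 6)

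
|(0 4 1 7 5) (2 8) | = 10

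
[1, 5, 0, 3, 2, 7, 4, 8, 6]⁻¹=[2, 0, 4, 3, 6, 1, 8, 5, 7]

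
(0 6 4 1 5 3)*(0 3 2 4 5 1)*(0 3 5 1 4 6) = (1 4 3 5 2 6)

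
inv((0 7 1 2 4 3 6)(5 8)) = (0 6 3 4 2 1 7)(5 8)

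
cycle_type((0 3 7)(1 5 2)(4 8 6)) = 3^3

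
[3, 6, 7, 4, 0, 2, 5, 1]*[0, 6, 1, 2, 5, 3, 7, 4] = [2, 7, 4, 5, 0, 1, 3, 6] 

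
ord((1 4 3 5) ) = 4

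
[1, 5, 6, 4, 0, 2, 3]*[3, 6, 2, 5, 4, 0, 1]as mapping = [0→6, 1→0, 2→1, 3→4, 4→3, 5→2, 6→5]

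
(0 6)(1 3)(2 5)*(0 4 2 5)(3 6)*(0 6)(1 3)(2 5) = (0 1)(2 6 4 5)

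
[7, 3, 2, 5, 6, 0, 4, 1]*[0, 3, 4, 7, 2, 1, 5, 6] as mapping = [0→6, 1→7, 2→4, 3→1, 4→5, 5→0, 6→2, 7→3] 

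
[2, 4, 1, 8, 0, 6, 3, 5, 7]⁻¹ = [4, 2, 0, 6, 1, 7, 5, 8, 3]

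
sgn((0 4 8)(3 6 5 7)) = -1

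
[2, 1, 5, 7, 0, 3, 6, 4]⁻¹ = [4, 1, 0, 5, 7, 2, 6, 3]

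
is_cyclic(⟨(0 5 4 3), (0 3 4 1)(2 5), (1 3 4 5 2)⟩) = no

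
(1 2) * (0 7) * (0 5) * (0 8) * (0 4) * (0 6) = (0 7 5 8 4 6)(1 2)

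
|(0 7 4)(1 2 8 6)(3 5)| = 12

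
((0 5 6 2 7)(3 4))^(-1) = (0 7 2 6 5)(3 4)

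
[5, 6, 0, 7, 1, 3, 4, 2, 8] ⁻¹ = [2, 4, 7, 5, 6, 0, 1, 3, 8] 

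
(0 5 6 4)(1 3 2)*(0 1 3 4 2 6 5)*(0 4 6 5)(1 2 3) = (0 4 2 1 6 3 5)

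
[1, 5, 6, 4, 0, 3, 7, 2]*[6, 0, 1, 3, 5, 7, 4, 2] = [0, 7, 4, 5, 6, 3, 2, 1]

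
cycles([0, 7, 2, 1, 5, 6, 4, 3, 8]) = (1 7 3)(4 5 6)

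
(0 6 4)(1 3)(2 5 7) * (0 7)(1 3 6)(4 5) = (0 1 6 5)(2 4 7)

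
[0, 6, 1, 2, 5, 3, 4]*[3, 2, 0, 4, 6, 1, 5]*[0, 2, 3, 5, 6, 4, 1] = [5, 4, 3, 0, 2, 6, 1]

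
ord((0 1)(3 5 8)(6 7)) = 6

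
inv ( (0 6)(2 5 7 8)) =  (0 6)(2 8 7 5)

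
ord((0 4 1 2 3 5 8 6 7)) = 9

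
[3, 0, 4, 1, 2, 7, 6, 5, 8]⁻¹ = [1, 3, 4, 0, 2, 7, 6, 5, 8]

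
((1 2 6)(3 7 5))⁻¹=(1 6 2)(3 5 7)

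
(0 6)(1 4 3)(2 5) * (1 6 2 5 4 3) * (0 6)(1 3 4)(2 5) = (0 5 2 1 4 3)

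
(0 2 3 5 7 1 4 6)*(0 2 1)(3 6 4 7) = (0 1 7)(2 6)(3 5)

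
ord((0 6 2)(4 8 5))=3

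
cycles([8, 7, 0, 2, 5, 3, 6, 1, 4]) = (0 8 4 5 3 2)(1 7)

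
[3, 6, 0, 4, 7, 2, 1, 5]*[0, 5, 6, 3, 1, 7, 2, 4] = [3, 2, 0, 1, 4, 6, 5, 7]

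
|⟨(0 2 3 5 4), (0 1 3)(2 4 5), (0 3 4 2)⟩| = 720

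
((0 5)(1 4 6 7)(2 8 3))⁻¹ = (0 5)(1 7 6 4)(2 3 8)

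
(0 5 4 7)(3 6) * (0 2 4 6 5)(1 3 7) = (1 3 5 6 7 2 4)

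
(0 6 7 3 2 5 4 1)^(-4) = (0 2)(1 3)(4 7)(5 6)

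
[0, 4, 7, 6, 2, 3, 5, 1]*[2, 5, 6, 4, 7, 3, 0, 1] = [2, 7, 1, 0, 6, 4, 3, 5]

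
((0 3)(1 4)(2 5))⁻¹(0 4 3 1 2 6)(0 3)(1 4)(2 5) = (0 4 5 6 3 1)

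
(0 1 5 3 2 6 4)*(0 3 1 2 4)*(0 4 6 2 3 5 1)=(0 3 6 4 5)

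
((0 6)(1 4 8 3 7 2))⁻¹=(0 6)(1 2 7 3 8 4)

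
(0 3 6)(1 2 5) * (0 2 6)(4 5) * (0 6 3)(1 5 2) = (1 3 6)(2 4)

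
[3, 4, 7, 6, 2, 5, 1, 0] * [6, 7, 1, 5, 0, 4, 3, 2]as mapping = [0→5, 1→0, 2→2, 3→3, 4→1, 5→4, 6→7, 7→6]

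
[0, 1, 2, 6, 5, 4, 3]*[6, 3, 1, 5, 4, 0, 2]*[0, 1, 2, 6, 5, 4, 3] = [3, 6, 1, 2, 0, 5, 4]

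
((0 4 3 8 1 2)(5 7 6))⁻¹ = (0 2 1 8 3 4)(5 6 7)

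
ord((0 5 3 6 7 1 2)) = 7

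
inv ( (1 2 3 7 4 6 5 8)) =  (1 8 5 6 4 7 3 2)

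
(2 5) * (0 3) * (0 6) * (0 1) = (0 3 6 1)(2 5)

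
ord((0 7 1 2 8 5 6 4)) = 8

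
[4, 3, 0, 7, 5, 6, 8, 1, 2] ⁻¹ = [2, 7, 8, 1, 0, 4, 5, 3, 6] 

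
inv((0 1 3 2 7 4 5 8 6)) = (0 6 8 5 4 7 2 3 1)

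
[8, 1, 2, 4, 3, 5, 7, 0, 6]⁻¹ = [7, 1, 2, 4, 3, 5, 8, 6, 0]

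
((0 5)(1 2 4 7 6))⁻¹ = (0 5)(1 6 7 4 2)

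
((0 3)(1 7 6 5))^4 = ()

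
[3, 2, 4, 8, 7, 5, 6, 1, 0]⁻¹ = [8, 7, 1, 0, 2, 5, 6, 4, 3]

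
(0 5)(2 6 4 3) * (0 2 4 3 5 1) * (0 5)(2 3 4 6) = (0 1 5 3 6 4)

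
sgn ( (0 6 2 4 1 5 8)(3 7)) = -1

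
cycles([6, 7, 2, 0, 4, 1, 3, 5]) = (0 6 3)(1 7 5)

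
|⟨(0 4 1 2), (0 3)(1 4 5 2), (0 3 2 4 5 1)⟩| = 720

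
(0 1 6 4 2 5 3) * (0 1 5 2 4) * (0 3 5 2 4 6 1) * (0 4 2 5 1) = (0 5 1)(3 4 6)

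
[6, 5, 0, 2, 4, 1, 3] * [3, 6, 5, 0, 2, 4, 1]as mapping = [0→1, 1→4, 2→3, 3→5, 4→2, 5→6, 6→0]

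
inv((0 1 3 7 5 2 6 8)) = (0 8 6 2 5 7 3 1)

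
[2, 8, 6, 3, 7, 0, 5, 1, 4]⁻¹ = [5, 7, 0, 3, 8, 6, 2, 4, 1]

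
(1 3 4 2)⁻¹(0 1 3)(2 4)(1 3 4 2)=(0 3 4)(1 2)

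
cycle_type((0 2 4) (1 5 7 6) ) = 3.4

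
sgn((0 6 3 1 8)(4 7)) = -1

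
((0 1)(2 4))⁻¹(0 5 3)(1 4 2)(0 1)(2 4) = (0 2 4)(1 5 3)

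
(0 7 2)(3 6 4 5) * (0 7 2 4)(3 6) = (0 2 7 4 5 6)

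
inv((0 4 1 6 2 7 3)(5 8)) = (0 3 7 2 6 1 4)(5 8)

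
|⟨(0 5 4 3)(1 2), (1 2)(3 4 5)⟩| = 48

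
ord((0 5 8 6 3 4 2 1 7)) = 9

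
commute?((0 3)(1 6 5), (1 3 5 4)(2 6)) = no:(0 3)(1 6 5)*(1 3 5 4)(2 6) = (0 5 3)(1 2 6 4), (1 3 5 4)(2 6)*(0 3)(1 6 5) = (0 3 1)(2 5 4 6)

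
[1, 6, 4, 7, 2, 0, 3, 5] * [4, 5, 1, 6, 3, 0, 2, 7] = [5, 2, 3, 7, 1, 4, 6, 0]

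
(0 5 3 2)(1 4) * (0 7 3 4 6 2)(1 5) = (0 1 6 2 7 3)(4 5)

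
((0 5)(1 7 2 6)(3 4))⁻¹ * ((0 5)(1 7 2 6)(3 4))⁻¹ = (1 2)(6 7)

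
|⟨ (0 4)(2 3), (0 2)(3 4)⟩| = 4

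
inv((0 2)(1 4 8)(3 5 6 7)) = (0 2)(1 8 4)(3 7 6 5)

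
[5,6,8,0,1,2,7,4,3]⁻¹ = [3,4,5,8,7,0,1,6,2]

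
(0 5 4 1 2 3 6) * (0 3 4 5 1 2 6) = (0 1 6 3)(2 4)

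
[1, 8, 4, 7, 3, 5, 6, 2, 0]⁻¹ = [8, 0, 7, 4, 2, 5, 6, 3, 1]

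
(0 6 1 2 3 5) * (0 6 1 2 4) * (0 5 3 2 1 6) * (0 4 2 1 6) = (1 2)(4 5)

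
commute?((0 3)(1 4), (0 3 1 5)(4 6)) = no:(0 3)(1 4)*(0 3 1 5)(4 6) = (0 1 6 4 5), (0 3 1 5)(4 6)*(0 3)(1 4) = (1 5 3 4 6)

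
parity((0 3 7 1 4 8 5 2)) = odd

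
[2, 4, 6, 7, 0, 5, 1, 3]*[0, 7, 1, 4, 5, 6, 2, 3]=[1, 5, 2, 3, 0, 6, 7, 4]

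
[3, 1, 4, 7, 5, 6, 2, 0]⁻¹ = [7, 1, 6, 0, 2, 4, 5, 3]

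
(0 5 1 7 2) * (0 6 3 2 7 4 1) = (0 5)(1 4)(2 6 3)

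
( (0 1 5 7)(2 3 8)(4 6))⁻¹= (0 7 5 1)(2 8 3)(4 6)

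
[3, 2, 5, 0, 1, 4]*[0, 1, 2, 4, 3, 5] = [4, 2, 5, 0, 1, 3]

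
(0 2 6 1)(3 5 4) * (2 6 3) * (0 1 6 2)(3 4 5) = (0 2 4)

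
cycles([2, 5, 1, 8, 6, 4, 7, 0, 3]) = (0 2 1 5 4 6 7)(3 8)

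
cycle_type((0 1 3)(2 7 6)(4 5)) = 2.3^2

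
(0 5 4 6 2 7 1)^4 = (0 2 5 7 4 1 6)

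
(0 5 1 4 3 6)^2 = (0 1 3)(4 6 5)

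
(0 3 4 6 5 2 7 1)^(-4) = (0 5)(1 6)(2 3)(4 7)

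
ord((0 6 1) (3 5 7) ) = 3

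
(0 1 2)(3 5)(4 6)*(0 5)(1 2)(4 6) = (0 2 5 3)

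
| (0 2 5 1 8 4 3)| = 7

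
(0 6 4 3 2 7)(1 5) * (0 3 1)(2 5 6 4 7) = (0 4 1 6 7 3 5)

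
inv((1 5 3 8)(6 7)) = (1 8 3 5)(6 7)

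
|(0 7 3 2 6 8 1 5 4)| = 9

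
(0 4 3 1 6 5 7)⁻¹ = (0 7 5 6 1 3 4)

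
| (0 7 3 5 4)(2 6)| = 10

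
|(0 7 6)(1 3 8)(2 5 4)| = 3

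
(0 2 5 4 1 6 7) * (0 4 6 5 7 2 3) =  (0 3)(1 5 6 2 7 4)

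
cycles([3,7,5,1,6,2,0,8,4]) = (0 3 1 7 8 4 6)(2 5)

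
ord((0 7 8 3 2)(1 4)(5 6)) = 10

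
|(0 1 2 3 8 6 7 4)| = 8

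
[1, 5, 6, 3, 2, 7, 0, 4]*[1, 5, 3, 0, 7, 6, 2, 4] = [5, 6, 2, 0, 3, 4, 1, 7]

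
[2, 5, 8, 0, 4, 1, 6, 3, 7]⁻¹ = [3, 5, 0, 7, 4, 1, 6, 8, 2]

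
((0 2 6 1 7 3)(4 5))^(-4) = (0 6 7)(1 3 2)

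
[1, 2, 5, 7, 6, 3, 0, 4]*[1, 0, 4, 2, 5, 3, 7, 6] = [0, 4, 3, 6, 7, 2, 1, 5]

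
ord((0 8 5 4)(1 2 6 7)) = 4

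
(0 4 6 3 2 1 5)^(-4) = (0 3 5 6 1 4 2)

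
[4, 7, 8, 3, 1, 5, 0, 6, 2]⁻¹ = [6, 4, 8, 3, 0, 5, 7, 1, 2]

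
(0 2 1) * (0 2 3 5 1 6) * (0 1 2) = (0 3 5 2 6 1)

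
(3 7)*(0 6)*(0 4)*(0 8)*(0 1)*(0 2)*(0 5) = (0 6 4 8 1 2 5)(3 7)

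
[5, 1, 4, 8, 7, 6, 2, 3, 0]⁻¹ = [8, 1, 6, 7, 2, 0, 5, 4, 3]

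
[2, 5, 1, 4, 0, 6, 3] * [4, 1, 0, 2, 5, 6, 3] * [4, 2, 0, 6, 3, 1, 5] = [4, 5, 2, 1, 3, 6, 0]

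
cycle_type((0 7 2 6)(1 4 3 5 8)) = 4.5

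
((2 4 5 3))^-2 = (2 5)(3 4)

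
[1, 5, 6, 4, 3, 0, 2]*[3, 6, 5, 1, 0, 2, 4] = [6, 2, 4, 0, 1, 3, 5] 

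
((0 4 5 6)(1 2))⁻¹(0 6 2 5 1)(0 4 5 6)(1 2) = (0 1 6 2 4)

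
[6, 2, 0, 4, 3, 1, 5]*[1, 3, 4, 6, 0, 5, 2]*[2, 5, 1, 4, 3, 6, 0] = [1, 3, 5, 2, 0, 4, 6] 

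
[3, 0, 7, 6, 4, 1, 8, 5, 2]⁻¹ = [1, 5, 8, 0, 4, 7, 3, 2, 6]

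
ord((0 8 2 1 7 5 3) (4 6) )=14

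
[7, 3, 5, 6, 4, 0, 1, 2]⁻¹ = [5, 6, 7, 1, 4, 2, 3, 0]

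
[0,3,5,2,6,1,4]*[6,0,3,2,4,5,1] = [6,2,5,3,1,0,4] 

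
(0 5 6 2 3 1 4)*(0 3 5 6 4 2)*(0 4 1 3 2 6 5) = (0 5 1 6 4 2)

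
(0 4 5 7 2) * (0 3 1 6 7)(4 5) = (0 5)(1 6 7 2 3)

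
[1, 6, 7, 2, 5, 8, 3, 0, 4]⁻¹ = [7, 0, 3, 6, 8, 4, 1, 2, 5]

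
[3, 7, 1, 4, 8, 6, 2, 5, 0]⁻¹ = [8, 2, 6, 0, 3, 7, 5, 1, 4]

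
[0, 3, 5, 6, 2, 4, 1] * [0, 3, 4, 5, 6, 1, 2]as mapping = [0→0, 1→5, 2→1, 3→2, 4→4, 5→6, 6→3]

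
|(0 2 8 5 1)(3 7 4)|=15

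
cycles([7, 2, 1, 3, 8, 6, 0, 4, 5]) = (0 7 4 8 5 6)(1 2)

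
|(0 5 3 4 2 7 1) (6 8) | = 14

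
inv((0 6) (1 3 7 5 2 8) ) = (0 6) (1 8 2 5 7 3) 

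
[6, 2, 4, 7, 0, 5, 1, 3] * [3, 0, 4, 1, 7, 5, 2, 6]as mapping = [0→2, 1→4, 2→7, 3→6, 4→3, 5→5, 6→0, 7→1]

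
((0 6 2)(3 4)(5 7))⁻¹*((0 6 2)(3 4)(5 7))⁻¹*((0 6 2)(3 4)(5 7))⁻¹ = (3 4)(5 7)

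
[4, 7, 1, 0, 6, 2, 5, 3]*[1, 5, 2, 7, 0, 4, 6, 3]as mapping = [0→0, 1→3, 2→5, 3→1, 4→6, 5→2, 6→4, 7→7]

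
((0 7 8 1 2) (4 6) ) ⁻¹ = (0 2 1 8 7) (4 6) 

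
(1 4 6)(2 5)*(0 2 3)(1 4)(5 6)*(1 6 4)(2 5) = (0 5 3)(1 6)(2 4)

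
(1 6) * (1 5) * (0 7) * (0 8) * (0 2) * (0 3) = (0 7 8 2 3)(1 6 5)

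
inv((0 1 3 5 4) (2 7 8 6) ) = (0 4 5 3 1) (2 6 8 7) 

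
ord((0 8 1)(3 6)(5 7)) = 6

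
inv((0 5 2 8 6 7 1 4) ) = (0 4 1 7 6 8 2 5) 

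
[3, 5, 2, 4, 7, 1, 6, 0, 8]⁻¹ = [7, 5, 2, 0, 3, 1, 6, 4, 8]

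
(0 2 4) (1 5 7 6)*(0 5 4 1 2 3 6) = (0 3 6 2 1 4 5 7) 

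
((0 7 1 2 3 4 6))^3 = (0 2 6 1 4 7 3)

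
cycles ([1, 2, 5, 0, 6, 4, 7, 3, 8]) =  (0 1 2 5 4 6 7 3)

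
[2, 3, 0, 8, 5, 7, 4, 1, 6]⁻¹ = [2, 7, 0, 1, 6, 4, 8, 5, 3]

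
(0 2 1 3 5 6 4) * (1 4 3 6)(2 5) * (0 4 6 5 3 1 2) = (0 3)(1 5 2 6)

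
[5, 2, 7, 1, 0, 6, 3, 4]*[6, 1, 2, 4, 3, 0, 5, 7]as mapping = [0→0, 1→2, 2→7, 3→1, 4→6, 5→5, 6→4, 7→3]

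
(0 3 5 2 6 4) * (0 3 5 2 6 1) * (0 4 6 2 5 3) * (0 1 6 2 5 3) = (1 4) (2 6) 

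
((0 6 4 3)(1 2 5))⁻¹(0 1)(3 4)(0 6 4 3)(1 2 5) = (0 3)(2 6)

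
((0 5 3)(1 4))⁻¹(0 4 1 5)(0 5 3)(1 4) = (1 4 3 5)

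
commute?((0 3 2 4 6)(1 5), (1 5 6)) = no:(0 3 2 4 6)(1 5)*(1 5 6) = (0 3 2 4 1 6), (1 5 6)*(0 3 2 4 6)(1 5) = (0 3 2 4 6 5)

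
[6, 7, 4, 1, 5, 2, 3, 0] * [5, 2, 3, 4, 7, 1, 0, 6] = [0, 6, 7, 2, 1, 3, 4, 5]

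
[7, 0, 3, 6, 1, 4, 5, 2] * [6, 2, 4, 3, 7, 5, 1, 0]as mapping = [0→0, 1→6, 2→3, 3→1, 4→2, 5→7, 6→5, 7→4]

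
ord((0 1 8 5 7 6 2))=7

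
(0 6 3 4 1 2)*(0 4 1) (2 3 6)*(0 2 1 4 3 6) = (0 1 6) (2 3 4) 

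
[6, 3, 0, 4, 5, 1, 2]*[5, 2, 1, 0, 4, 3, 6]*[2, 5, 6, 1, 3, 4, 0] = [0, 2, 4, 3, 1, 6, 5]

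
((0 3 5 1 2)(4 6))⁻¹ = (0 2 1 5 3)(4 6)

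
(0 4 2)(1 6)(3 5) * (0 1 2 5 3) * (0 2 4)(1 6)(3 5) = (2 6 4 3 5)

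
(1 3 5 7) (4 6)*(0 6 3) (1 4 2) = (0 6 2 1) (3 5 7 4) 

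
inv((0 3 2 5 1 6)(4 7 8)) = (0 6 1 5 2 3)(4 8 7)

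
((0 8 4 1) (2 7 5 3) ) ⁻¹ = (0 1 4 8) (2 3 5 7) 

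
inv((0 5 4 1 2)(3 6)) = (0 2 1 4 5)(3 6)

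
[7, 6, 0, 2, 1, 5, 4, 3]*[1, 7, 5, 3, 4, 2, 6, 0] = [0, 6, 1, 5, 7, 2, 4, 3]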